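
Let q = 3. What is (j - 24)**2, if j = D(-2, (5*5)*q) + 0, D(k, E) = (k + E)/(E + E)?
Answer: 12439729/22500 ≈ 552.88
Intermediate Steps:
D(k, E) = (E + k)/(2*E) (D(k, E) = (E + k)/((2*E)) = (E + k)*(1/(2*E)) = (E + k)/(2*E))
j = 73/150 (j = ((5*5)*3 - 2)/(2*(((5*5)*3))) + 0 = (25*3 - 2)/(2*((25*3))) + 0 = (1/2)*(75 - 2)/75 + 0 = (1/2)*(1/75)*73 + 0 = 73/150 + 0 = 73/150 ≈ 0.48667)
(j - 24)**2 = (73/150 - 24)**2 = (-3527/150)**2 = 12439729/22500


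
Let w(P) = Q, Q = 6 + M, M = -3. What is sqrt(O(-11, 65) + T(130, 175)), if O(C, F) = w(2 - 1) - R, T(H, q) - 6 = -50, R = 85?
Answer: 3*I*sqrt(14) ≈ 11.225*I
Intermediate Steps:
T(H, q) = -44 (T(H, q) = 6 - 50 = -44)
Q = 3 (Q = 6 - 3 = 3)
w(P) = 3
O(C, F) = -82 (O(C, F) = 3 - 1*85 = 3 - 85 = -82)
sqrt(O(-11, 65) + T(130, 175)) = sqrt(-82 - 44) = sqrt(-126) = 3*I*sqrt(14)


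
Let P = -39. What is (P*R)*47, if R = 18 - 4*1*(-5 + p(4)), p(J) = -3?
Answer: -91650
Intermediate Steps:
R = 50 (R = 18 - 4*1*(-5 - 3) = 18 - 4*(-8) = 18 - 1*(-32) = 18 + 32 = 50)
(P*R)*47 = -39*50*47 = -1950*47 = -91650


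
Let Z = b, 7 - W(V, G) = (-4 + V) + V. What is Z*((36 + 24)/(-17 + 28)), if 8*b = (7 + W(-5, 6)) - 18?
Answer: 75/11 ≈ 6.8182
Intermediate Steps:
W(V, G) = 11 - 2*V (W(V, G) = 7 - ((-4 + V) + V) = 7 - (-4 + 2*V) = 7 + (4 - 2*V) = 11 - 2*V)
b = 5/4 (b = ((7 + (11 - 2*(-5))) - 18)/8 = ((7 + (11 + 10)) - 18)/8 = ((7 + 21) - 18)/8 = (28 - 18)/8 = (⅛)*10 = 5/4 ≈ 1.2500)
Z = 5/4 ≈ 1.2500
Z*((36 + 24)/(-17 + 28)) = 5*((36 + 24)/(-17 + 28))/4 = 5*(60/11)/4 = 5*(60*(1/11))/4 = (5/4)*(60/11) = 75/11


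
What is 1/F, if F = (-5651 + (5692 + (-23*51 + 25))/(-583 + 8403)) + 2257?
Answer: -1955/6634134 ≈ -0.00029469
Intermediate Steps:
F = -6634134/1955 (F = (-5651 + (5692 + (-1173 + 25))/7820) + 2257 = (-5651 + (5692 - 1148)*(1/7820)) + 2257 = (-5651 + 4544*(1/7820)) + 2257 = (-5651 + 1136/1955) + 2257 = -11046569/1955 + 2257 = -6634134/1955 ≈ -3393.4)
1/F = 1/(-6634134/1955) = -1955/6634134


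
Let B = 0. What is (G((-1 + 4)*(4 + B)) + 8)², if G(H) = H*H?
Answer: 23104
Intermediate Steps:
G(H) = H²
(G((-1 + 4)*(4 + B)) + 8)² = (((-1 + 4)*(4 + 0))² + 8)² = ((3*4)² + 8)² = (12² + 8)² = (144 + 8)² = 152² = 23104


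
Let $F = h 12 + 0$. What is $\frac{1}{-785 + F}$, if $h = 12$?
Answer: $- \frac{1}{641} \approx -0.0015601$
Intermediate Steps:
$F = 144$ ($F = 12 \cdot 12 + 0 = 144 + 0 = 144$)
$\frac{1}{-785 + F} = \frac{1}{-785 + 144} = \frac{1}{-641} = - \frac{1}{641}$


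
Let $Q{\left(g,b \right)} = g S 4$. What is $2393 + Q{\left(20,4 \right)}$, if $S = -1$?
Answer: $2313$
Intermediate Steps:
$Q{\left(g,b \right)} = - 4 g$ ($Q{\left(g,b \right)} = g \left(-1\right) 4 = - g 4 = - 4 g$)
$2393 + Q{\left(20,4 \right)} = 2393 - 80 = 2313$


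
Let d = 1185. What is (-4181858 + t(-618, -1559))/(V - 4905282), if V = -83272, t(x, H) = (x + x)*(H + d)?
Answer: 1859797/2494277 ≈ 0.74563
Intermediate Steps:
t(x, H) = 2*x*(1185 + H) (t(x, H) = (x + x)*(H + 1185) = (2*x)*(1185 + H) = 2*x*(1185 + H))
(-4181858 + t(-618, -1559))/(V - 4905282) = (-4181858 + 2*(-618)*(1185 - 1559))/(-83272 - 4905282) = (-4181858 + 2*(-618)*(-374))/(-4988554) = (-4181858 + 462264)*(-1/4988554) = -3719594*(-1/4988554) = 1859797/2494277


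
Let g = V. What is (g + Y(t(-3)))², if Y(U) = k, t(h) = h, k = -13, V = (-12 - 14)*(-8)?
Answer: 38025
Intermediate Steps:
V = 208 (V = -26*(-8) = 208)
g = 208
Y(U) = -13
(g + Y(t(-3)))² = (208 - 13)² = 195² = 38025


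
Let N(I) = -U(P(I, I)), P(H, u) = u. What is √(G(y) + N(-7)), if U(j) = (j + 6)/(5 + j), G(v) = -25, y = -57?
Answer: I*√102/2 ≈ 5.0498*I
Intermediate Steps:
U(j) = (6 + j)/(5 + j)
N(I) = -(6 + I)/(5 + I)
√(G(y) + N(-7)) = √(-25 + (-6 - 1*(-7))/(5 - 7)) = √(-25 + (-6 + 7)/(-2)) = √(-25 - ½*1) = √(-25 - ½) = √(-51/2) = I*√102/2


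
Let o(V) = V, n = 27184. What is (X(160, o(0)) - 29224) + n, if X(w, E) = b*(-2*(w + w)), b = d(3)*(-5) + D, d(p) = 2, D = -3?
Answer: 6280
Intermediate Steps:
b = -13 (b = 2*(-5) - 3 = -10 - 3 = -13)
X(w, E) = 52*w (X(w, E) = -(-26)*(w + w) = -(-26)*2*w = -(-52)*w = 52*w)
(X(160, o(0)) - 29224) + n = (52*160 - 29224) + 27184 = (8320 - 29224) + 27184 = -20904 + 27184 = 6280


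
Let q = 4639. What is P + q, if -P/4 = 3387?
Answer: -8909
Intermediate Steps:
P = -13548 (P = -4*3387 = -13548)
P + q = -13548 + 4639 = -8909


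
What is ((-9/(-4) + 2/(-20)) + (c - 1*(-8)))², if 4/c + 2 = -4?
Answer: 323761/3600 ≈ 89.934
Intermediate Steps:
c = -⅔ (c = 4/(-2 - 4) = 4/(-6) = 4*(-⅙) = -⅔ ≈ -0.66667)
((-9/(-4) + 2/(-20)) + (c - 1*(-8)))² = ((-9/(-4) + 2/(-20)) + (-⅔ - 1*(-8)))² = ((-9*(-¼) + 2*(-1/20)) + (-⅔ + 8))² = ((9/4 - ⅒) + 22/3)² = (43/20 + 22/3)² = (569/60)² = 323761/3600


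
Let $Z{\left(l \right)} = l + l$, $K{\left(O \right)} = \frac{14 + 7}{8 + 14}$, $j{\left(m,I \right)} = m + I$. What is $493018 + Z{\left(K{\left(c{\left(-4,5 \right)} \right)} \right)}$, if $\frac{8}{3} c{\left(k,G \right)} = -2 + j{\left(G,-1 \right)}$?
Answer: $\frac{5423219}{11} \approx 4.9302 \cdot 10^{5}$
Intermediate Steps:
$j{\left(m,I \right)} = I + m$
$c{\left(k,G \right)} = - \frac{9}{8} + \frac{3 G}{8}$ ($c{\left(k,G \right)} = \frac{3 \left(-2 + \left(-1 + G\right)\right)}{8} = \frac{3 \left(-3 + G\right)}{8} = - \frac{9}{8} + \frac{3 G}{8}$)
$K{\left(O \right)} = \frac{21}{22}$
$Z{\left(l \right)} = 2 l$
$493018 + Z{\left(K{\left(c{\left(-4,5 \right)} \right)} \right)} = 493018 + 2 \cdot \frac{21}{22} = 493018 + \frac{21}{11} = \frac{5423219}{11}$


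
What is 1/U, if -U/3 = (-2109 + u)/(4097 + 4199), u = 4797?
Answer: -1037/1008 ≈ -1.0288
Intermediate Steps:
U = -1008/1037 (U = -3*(-2109 + 4797)/(4097 + 4199) = -8064/8296 = -3*336/1037 = -1008/1037 ≈ -0.97203)
1/U = 1/(-1008/1037) = -1037/1008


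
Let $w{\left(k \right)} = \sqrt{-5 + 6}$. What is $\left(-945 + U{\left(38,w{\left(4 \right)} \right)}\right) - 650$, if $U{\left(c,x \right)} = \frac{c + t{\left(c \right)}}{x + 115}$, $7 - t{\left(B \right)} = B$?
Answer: $- \frac{185013}{116} \approx -1594.9$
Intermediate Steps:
$w{\left(k \right)} = 1$ ($w{\left(k \right)} = \sqrt{1} = 1$)
$t{\left(B \right)} = 7 - B$
$U{\left(c,x \right)} = \frac{7}{115 + x}$ ($U{\left(c,x \right)} = \frac{c - \left(-7 + c\right)}{x + 115} = \frac{7}{115 + x}$)
$\left(-945 + U{\left(38,w{\left(4 \right)} \right)}\right) - 650 = \left(-945 + \frac{7}{115 + 1}\right) - 650 = \left(-945 + \frac{7}{116}\right) - 650 = - \frac{109613}{116} - 650 = - \frac{185013}{116}$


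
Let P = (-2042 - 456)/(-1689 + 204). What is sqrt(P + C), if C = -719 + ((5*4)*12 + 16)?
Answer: I*sqrt(113034405)/495 ≈ 21.478*I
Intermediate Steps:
P = 2498/1485 (P = -2498/(-1485) = -2498*(-1/1485) = 2498/1485 ≈ 1.6822)
C = -463 (C = -719 + (20*12 + 16) = -719 + (240 + 16) = -719 + 256 = -463)
sqrt(P + C) = sqrt(2498/1485 - 463) = sqrt(-685057/1485) = I*sqrt(113034405)/495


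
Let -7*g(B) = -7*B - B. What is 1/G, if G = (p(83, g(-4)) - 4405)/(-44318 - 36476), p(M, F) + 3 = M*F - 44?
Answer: 282779/16910 ≈ 16.723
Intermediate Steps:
g(B) = 8*B/7 (g(B) = -(-7*B - B)/7 = -(-8)*B/7 = 8*B/7)
p(M, F) = -47 + F*M (p(M, F) = -3 + (M*F - 44) = -3 + (F*M - 44) = -3 + (-44 + F*M) = -47 + F*M)
G = 16910/282779 (G = ((-47 + ((8/7)*(-4))*83) - 4405)/(-44318 - 36476) = ((-47 - 32/7*83) - 4405)/(-80794) = ((-47 - 2656/7) - 4405)*(-1/80794) = (-2985/7 - 4405)*(-1/80794) = -33820/7*(-1/80794) = 16910/282779 ≈ 0.059799)
1/G = 1/(16910/282779) = 282779/16910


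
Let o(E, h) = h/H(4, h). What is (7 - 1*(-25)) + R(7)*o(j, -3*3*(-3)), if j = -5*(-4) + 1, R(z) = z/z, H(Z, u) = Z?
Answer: 155/4 ≈ 38.750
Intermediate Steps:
R(z) = 1
j = 21 (j = 20 + 1 = 21)
o(E, h) = h/4
(7 - 1*(-25)) + R(7)*o(j, -3*3*(-3)) = (7 - 1*(-25)) + 1*((-3*3*(-3))/4) = (7 + 25) + 1*((-9*(-3))/4) = 32 + 1*((¼)*27) = 32 + 1*(27/4) = 32 + 27/4 = 155/4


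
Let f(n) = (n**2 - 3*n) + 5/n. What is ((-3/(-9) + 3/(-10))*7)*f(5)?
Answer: 77/30 ≈ 2.5667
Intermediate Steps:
f(n) = n**2 - 3*n + 5/n
((-3/(-9) + 3/(-10))*7)*f(5) = ((-3/(-9) + 3/(-10))*7)*((5 + 5**2*(-3 + 5))/5) = ((-3*(-1/9) + 3*(-1/10))*7)*((5 + 25*2)/5) = ((1/3 - 3/10)*7)*((5 + 50)/5) = ((1/30)*7)*((1/5)*55) = (7/30)*11 = 77/30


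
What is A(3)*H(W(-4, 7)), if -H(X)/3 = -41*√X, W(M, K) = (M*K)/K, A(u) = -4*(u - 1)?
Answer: -1968*I ≈ -1968.0*I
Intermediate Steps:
A(u) = 4 - 4*u (A(u) = -4*(-1 + u) = 4 - 4*u)
W(M, K) = M (W(M, K) = (K*M)/K = M)
H(X) = 123*√X (H(X) = -(-123)*√X = 123*√X)
A(3)*H(W(-4, 7)) = (4 - 4*3)*(123*√(-4)) = (4 - 12)*(123*(2*I)) = -1968*I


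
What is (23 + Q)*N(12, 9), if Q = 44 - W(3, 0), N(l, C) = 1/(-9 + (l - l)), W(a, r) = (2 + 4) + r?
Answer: -61/9 ≈ -6.7778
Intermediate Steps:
W(a, r) = 6 + r
N(l, C) = -⅑ (N(l, C) = 1/(-9 + 0) = 1/(-9) = -⅑)
Q = 38 (Q = 44 - (6 + 0) = 44 - 1*6 = 44 - 6 = 38)
(23 + Q)*N(12, 9) = (23 + 38)*(-⅑) = 61*(-⅑) = -61/9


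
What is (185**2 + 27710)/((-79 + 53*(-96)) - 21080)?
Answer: -20645/8749 ≈ -2.3597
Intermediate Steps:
(185**2 + 27710)/((-79 + 53*(-96)) - 21080) = (34225 + 27710)/((-79 - 5088) - 21080) = 61935/(-5167 - 21080) = 61935/(-26247) = 61935*(-1/26247) = -20645/8749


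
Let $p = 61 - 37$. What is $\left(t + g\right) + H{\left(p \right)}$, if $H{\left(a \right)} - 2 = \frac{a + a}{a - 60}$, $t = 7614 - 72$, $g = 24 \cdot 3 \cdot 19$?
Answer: $\frac{26732}{3} \approx 8910.7$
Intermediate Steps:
$p = 24$ ($p = 61 - 37 = 24$)
$g = 1368$ ($g = 72 \cdot 19 = 1368$)
$t = 7542$ ($t = 7614 - 72 = 7542$)
$H{\left(a \right)} = 2 + \frac{2 a}{-60 + a}$ ($H{\left(a \right)} = 2 + \frac{a + a}{a - 60} = 2 + \frac{2 a}{-60 + a}$)
$\left(t + g\right) + H{\left(p \right)} = \left(7542 + 1368\right) + \frac{4 \left(-30 + 24\right)}{-60 + 24} = 8910 + 4 \frac{1}{-36} \left(-6\right) = 8910 + 4 \left(- \frac{1}{36}\right) \left(-6\right) = 8910 + \frac{2}{3} = \frac{26732}{3}$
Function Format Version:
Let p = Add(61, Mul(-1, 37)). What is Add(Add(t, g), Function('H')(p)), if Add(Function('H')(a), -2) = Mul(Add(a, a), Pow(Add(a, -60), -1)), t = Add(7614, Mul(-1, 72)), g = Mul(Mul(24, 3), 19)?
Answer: Rational(26732, 3) ≈ 8910.7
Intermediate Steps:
p = 24 (p = Add(61, -37) = 24)
g = 1368 (g = Mul(72, 19) = 1368)
t = 7542 (t = Add(7614, -72) = 7542)
Function('H')(a) = Add(2, Mul(2, a, Pow(Add(-60, a), -1))) (Function('H')(a) = Add(2, Mul(Add(a, a), Pow(Add(a, -60), -1))) = Add(2, Mul(Mul(2, a), Pow(Add(-60, a), -1))) = Add(2, Mul(2, a, Pow(Add(-60, a), -1))))
Add(Add(t, g), Function('H')(p)) = Add(Add(7542, 1368), Mul(4, Pow(Add(-60, 24), -1), Add(-30, 24))) = Add(8910, Mul(4, Pow(-36, -1), -6)) = Add(8910, Mul(4, Rational(-1, 36), -6)) = Add(8910, Rational(2, 3)) = Rational(26732, 3)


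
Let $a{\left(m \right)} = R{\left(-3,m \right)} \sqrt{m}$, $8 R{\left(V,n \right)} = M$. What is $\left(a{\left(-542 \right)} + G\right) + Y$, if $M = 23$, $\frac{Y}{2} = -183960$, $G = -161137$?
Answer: $-529057 + \frac{23 i \sqrt{542}}{8} \approx -5.2906 \cdot 10^{5} + 66.933 i$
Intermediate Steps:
$Y = -367920$ ($Y = 2 \left(-183960\right) = -367920$)
$R{\left(V,n \right)} = \frac{23}{8}$ ($R{\left(V,n \right)} = \frac{1}{8} \cdot 23 = \frac{23}{8}$)
$a{\left(m \right)} = \frac{23 \sqrt{m}}{8}$
$\left(a{\left(-542 \right)} + G\right) + Y = \left(\frac{23 \sqrt{-542}}{8} - 161137\right) - 367920 = \left(\frac{23 i \sqrt{542}}{8} - 161137\right) - 367920 = \left(-161137 + \frac{23 i \sqrt{542}}{8}\right) - 367920 = -529057 + \frac{23 i \sqrt{542}}{8}$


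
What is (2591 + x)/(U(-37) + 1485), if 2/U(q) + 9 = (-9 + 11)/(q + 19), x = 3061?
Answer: 6437/1691 ≈ 3.8066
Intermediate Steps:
U(q) = 2/(-9 + 2/(19 + q)) (U(q) = 2/(-9 + (-9 + 11)/(q + 19)) = 2/(-9 + 2/(19 + q)))
(2591 + x)/(U(-37) + 1485) = (2591 + 3061)/(2*(-19 - 1*(-37))/(169 + 9*(-37)) + 1485) = 5652/(2*(-19 + 37)/(169 - 333) + 1485) = 5652/(2*18/(-164) + 1485) = 5652/(2*(-1/164)*18 + 1485) = 5652/(-9/41 + 1485) = 5652/(60876/41) = 5652*(41/60876) = 6437/1691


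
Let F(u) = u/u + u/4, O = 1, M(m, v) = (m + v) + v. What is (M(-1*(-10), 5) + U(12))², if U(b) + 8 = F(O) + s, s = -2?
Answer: 2025/16 ≈ 126.56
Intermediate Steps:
M(m, v) = m + 2*v
F(u) = 1 + u/4 (F(u) = 1 + u*(¼) = 1 + u/4)
U(b) = -35/4 (U(b) = -8 + ((1 + (¼)*1) - 2) = -8 + ((1 + ¼) - 2) = -8 + (5/4 - 2) = -8 - ¾ = -35/4)
(M(-1*(-10), 5) + U(12))² = ((-1*(-10) + 2*5) - 35/4)² = ((10 + 10) - 35/4)² = (20 - 35/4)² = (45/4)² = 2025/16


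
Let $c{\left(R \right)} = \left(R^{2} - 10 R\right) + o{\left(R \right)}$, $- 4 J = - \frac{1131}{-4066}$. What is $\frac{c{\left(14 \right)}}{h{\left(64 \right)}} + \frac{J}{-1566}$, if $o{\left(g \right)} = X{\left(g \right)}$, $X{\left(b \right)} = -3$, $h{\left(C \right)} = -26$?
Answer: $- \frac{7757759}{3805776} \approx -2.0384$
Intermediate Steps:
$J = - \frac{1131}{16264}$ ($J = - \frac{\left(-1131\right) \frac{1}{-4066}}{4} = - \frac{\left(-1131\right) \left(- \frac{1}{4066}\right)}{4} = \left(- \frac{1}{4}\right) \frac{1131}{4066} = - \frac{1131}{16264} \approx -0.06954$)
$o{\left(g \right)} = -3$
$c{\left(R \right)} = -3 + R^{2} - 10 R$ ($c{\left(R \right)} = \left(R^{2} - 10 R\right) - 3 = -3 + R^{2} - 10 R$)
$\frac{c{\left(14 \right)}}{h{\left(64 \right)}} + \frac{J}{-1566} = \frac{-3 + 14^{2} - 140}{-26} - \frac{1131}{16264 \left(-1566\right)} = \left(-3 + 196 - 140\right) \left(- \frac{1}{26}\right) - - \frac{13}{292752} = 53 \left(- \frac{1}{26}\right) + \frac{13}{292752} = - \frac{53}{26} + \frac{13}{292752} = - \frac{7757759}{3805776}$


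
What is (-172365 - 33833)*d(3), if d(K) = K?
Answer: -618594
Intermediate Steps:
(-172365 - 33833)*d(3) = (-172365 - 33833)*3 = -206198*3 = -618594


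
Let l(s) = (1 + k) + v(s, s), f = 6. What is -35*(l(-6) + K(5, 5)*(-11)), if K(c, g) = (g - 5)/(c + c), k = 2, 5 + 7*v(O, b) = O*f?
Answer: 100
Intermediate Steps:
v(O, b) = -5/7 + 6*O/7 (v(O, b) = -5/7 + (O*6)/7 = -5/7 + (6*O)/7 = -5/7 + 6*O/7)
K(c, g) = (-5 + g)/(2*c) (K(c, g) = (-5 + g)/((2*c)) = (-5 + g)*(1/(2*c)) = (-5 + g)/(2*c))
l(s) = 16/7 + 6*s/7 (l(s) = (1 + 2) + (-5/7 + 6*s/7) = 3 + (-5/7 + 6*s/7) = 16/7 + 6*s/7)
-35*(l(-6) + K(5, 5)*(-11)) = -35*((16/7 + (6/7)*(-6)) + ((½)*(-5 + 5)/5)*(-11)) = -35*((16/7 - 36/7) + ((½)*(⅕)*0)*(-11)) = -35*(-20/7 + 0*(-11)) = -35*(-20/7 + 0) = -35*(-20/7) = 100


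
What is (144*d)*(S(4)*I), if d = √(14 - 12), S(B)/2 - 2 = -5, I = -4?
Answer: 3456*√2 ≈ 4887.5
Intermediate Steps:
S(B) = -6 (S(B) = 4 + 2*(-5) = 4 - 10 = -6)
d = √2 ≈ 1.4142
(144*d)*(S(4)*I) = (144*√2)*(-6*(-4)) = (144*√2)*24 = 3456*√2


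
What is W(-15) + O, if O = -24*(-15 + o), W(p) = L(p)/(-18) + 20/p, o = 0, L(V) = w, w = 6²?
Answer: 1070/3 ≈ 356.67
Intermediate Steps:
w = 36
L(V) = 36
W(p) = -2 + 20/p (W(p) = 36/(-18) + 20/p = 36*(-1/18) + 20/p = -2 + 20/p)
O = 360 (O = -24*(-15 + 0) = -24*(-15) = 360)
W(-15) + O = (-2 + 20/(-15)) + 360 = (-2 + 20*(-1/15)) + 360 = (-2 - 4/3) + 360 = -10/3 + 360 = 1070/3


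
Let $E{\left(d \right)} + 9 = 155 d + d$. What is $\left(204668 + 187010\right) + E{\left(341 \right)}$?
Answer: $444865$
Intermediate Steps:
$E{\left(d \right)} = -9 + 156 d$ ($E{\left(d \right)} = -9 + \left(155 d + d\right) = -9 + 156 d$)
$\left(204668 + 187010\right) + E{\left(341 \right)} = \left(204668 + 187010\right) + \left(-9 + 156 \cdot 341\right) = 391678 + \left(-9 + 53196\right) = 391678 + 53187 = 444865$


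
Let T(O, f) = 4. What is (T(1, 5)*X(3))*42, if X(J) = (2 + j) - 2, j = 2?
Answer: 336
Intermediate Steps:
X(J) = 2 (X(J) = (2 + 2) - 2 = 4 - 2 = 2)
(T(1, 5)*X(3))*42 = (4*2)*42 = 8*42 = 336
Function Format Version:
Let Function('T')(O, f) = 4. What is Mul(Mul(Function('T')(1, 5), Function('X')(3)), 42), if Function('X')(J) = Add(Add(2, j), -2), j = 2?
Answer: 336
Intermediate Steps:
Function('X')(J) = 2 (Function('X')(J) = Add(Add(2, 2), -2) = Add(4, -2) = 2)
Mul(Mul(Function('T')(1, 5), Function('X')(3)), 42) = Mul(Mul(4, 2), 42) = Mul(8, 42) = 336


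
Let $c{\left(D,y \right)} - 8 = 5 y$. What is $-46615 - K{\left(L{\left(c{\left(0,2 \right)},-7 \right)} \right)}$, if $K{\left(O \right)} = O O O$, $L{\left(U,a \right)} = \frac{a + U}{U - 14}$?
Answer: $- \frac{2984691}{64} \approx -46636.0$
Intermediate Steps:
$c{\left(D,y \right)} = 8 + 5 y$
$L{\left(U,a \right)} = \frac{U + a}{-14 + U}$
$K{\left(O \right)} = O^{3}$ ($K{\left(O \right)} = O^{2} O = O^{3}$)
$-46615 - K{\left(L{\left(c{\left(0,2 \right)},-7 \right)} \right)} = -46615 - \left(\frac{\left(8 + 5 \cdot 2\right) - 7}{-14 + \left(8 + 5 \cdot 2\right)}\right)^{3} = -46615 - \left(\frac{\left(8 + 10\right) - 7}{-14 + \left(8 + 10\right)}\right)^{3} = -46615 - \left(\frac{18 - 7}{-14 + 18}\right)^{3} = -46615 - \left(\frac{1}{4} \cdot 11\right)^{3} = -46615 - \left(\frac{11}{4}\right)^{3} = -46615 - \frac{1331}{64} = - \frac{2984691}{64}$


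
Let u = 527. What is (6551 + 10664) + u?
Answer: 17742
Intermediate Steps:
(6551 + 10664) + u = (6551 + 10664) + 527 = 17215 + 527 = 17742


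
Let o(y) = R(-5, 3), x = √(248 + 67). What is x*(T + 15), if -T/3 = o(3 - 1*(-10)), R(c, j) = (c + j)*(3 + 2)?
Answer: 135*√35 ≈ 798.67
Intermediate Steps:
x = 3*√35 (x = √315 = 3*√35 ≈ 17.748)
R(c, j) = 5*c + 5*j (R(c, j) = (c + j)*5 = 5*c + 5*j)
o(y) = -10 (o(y) = 5*(-5) + 5*3 = -25 + 15 = -10)
T = 30 (T = -3*(-10) = 30)
x*(T + 15) = (3*√35)*(30 + 15) = (3*√35)*45 = 135*√35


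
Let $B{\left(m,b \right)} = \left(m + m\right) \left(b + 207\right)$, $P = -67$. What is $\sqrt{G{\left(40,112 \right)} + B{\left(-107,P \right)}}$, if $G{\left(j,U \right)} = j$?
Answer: $4 i \sqrt{1870} \approx 172.97 i$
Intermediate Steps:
$B{\left(m,b \right)} = 2 m \left(207 + b\right)$
$\sqrt{G{\left(40,112 \right)} + B{\left(-107,P \right)}} = \sqrt{40 + 2 \left(-107\right) \left(207 - 67\right)} = \sqrt{40 + 2 \left(-107\right) 140} = \sqrt{40 - 29960} = \sqrt{-29920} = 4 i \sqrt{1870}$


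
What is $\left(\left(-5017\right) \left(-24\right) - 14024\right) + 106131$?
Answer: $212515$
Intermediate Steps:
$\left(\left(-5017\right) \left(-24\right) - 14024\right) + 106131 = \left(120408 - 14024\right) + 106131 = 106384 + 106131 = 212515$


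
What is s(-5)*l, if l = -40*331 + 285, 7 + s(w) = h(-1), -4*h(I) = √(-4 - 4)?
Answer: 90685 + 12955*I*√2/2 ≈ 90685.0 + 9160.6*I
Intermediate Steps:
h(I) = -I*√2/2 (h(I) = -√(-4 - 4)/4 = -I*√2/2)
s(w) = -7 - I*√2/2
l = -12955 (l = -13240 + 285 = -12955)
s(-5)*l = (-7 - I*√2/2)*(-12955) = 90685 + 12955*I*√2/2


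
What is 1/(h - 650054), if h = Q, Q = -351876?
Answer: -1/1001930 ≈ -9.9807e-7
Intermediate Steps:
h = -351876
1/(h - 650054) = 1/(-351876 - 650054) = 1/(-1001930) = -1/1001930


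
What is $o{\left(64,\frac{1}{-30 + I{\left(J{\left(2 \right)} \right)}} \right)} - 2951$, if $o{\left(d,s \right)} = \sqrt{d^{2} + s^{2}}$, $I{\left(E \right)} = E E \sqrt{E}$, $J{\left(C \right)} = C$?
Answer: $-2951 + \sqrt{4096 + \frac{1}{\left(30 - 4 \sqrt{2}\right)^{2}}} \approx -2887.0$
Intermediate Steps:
$I{\left(E \right)} = E^{\frac{5}{2}}$ ($I{\left(E \right)} = E^{2} \sqrt{E} = E^{\frac{5}{2}}$)
$o{\left(64,\frac{1}{-30 + I{\left(J{\left(2 \right)} \right)}} \right)} - 2951 = \sqrt{64^{2} + \left(\frac{1}{-30 + 2^{\frac{5}{2}}}\right)^{2}} - 2951 = \sqrt{4096 + \left(\frac{1}{-30 + 4 \sqrt{2}}\right)^{2}} - 2951 = \sqrt{4096 + \frac{1}{\left(-30 + 4 \sqrt{2}\right)^{2}}} - 2951 = -2951 + \sqrt{4096 + \frac{1}{\left(-30 + 4 \sqrt{2}\right)^{2}}}$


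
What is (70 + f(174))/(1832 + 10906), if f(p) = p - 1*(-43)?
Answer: 287/12738 ≈ 0.022531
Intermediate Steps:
f(p) = 43 + p (f(p) = p + 43 = 43 + p)
(70 + f(174))/(1832 + 10906) = (70 + (43 + 174))/(1832 + 10906) = (70 + 217)/12738 = 287*(1/12738) = 287/12738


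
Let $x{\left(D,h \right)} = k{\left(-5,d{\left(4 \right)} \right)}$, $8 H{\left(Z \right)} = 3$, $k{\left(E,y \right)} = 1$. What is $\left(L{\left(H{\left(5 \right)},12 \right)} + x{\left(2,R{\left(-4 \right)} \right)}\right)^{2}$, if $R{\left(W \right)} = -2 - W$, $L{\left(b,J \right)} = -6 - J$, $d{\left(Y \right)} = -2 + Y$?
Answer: $289$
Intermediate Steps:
$H{\left(Z \right)} = \frac{3}{8}$ ($H{\left(Z \right)} = \frac{1}{8} \cdot 3 = \frac{3}{8}$)
$x{\left(D,h \right)} = 1$
$\left(L{\left(H{\left(5 \right)},12 \right)} + x{\left(2,R{\left(-4 \right)} \right)}\right)^{2} = \left(\left(-6 - 12\right) + 1\right)^{2} = \left(-18 + 1\right)^{2} = \left(-17\right)^{2} = 289$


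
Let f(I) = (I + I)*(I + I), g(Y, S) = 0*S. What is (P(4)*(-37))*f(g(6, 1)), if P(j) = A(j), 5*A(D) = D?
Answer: 0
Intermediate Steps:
g(Y, S) = 0
A(D) = D/5
P(j) = j/5
f(I) = 4*I² (f(I) = (2*I)*(2*I) = 4*I²)
(P(4)*(-37))*f(g(6, 1)) = (((⅕)*4)*(-37))*(4*0²) = ((⅘)*(-37))*(4*0) = -148/5*0 = 0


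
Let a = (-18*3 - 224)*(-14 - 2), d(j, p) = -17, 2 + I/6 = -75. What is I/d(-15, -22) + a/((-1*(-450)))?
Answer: 141758/3825 ≈ 37.061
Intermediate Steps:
I = -462 (I = -12 + 6*(-75) = -12 - 450 = -462)
a = 4448 (a = (-54 - 224)*(-16) = -278*(-16) = 4448)
I/d(-15, -22) + a/((-1*(-450))) = -462/(-17) + 4448/((-1*(-450))) = -462*(-1/17) + 4448/450 = 462/17 + 4448*(1/450) = 462/17 + 2224/225 = 141758/3825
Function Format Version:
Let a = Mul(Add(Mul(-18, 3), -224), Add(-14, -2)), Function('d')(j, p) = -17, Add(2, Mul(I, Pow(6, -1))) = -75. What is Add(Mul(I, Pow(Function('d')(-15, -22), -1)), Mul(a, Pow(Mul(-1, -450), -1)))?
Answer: Rational(141758, 3825) ≈ 37.061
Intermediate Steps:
I = -462 (I = Add(-12, Mul(6, -75)) = Add(-12, -450) = -462)
a = 4448 (a = Mul(Add(-54, -224), -16) = Mul(-278, -16) = 4448)
Add(Mul(I, Pow(Function('d')(-15, -22), -1)), Mul(a, Pow(Mul(-1, -450), -1))) = Add(Mul(-462, Pow(-17, -1)), Mul(4448, Pow(Mul(-1, -450), -1))) = Add(Mul(-462, Rational(-1, 17)), Mul(4448, Pow(450, -1))) = Add(Rational(462, 17), Mul(4448, Rational(1, 450))) = Add(Rational(462, 17), Rational(2224, 225)) = Rational(141758, 3825)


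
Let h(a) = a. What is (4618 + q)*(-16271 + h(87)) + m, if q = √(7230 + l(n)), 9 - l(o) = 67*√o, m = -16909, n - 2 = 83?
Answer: -74754621 - 16184*√(7239 - 67*√85) ≈ -7.6072e+7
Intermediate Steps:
n = 85 (n = 2 + 83 = 85)
l(o) = 9 - 67*√o
q = √(7239 - 67*√85) (q = √(7230 + (9 - 67*√85)) = √(7239 - 67*√85) ≈ 81.371)
(4618 + q)*(-16271 + h(87)) + m = (4618 + √(7239 - 67*√85))*(-16271 + 87) - 16909 = (4618 + √(7239 - 67*√85))*(-16184) - 16909 = (-74737712 - 16184*√(7239 - 67*√85)) - 16909 = -74754621 - 16184*√(7239 - 67*√85)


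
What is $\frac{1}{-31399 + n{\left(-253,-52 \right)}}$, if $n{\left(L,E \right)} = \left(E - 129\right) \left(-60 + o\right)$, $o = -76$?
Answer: $- \frac{1}{6783} \approx -0.00014743$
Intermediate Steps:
$n{\left(L,E \right)} = 17544 - 136 E$ ($n{\left(L,E \right)} = \left(E - 129\right) \left(-60 - 76\right) = \left(-129 + E\right) \left(-136\right) = 17544 - 136 E$)
$\frac{1}{-31399 + n{\left(-253,-52 \right)}} = \frac{1}{-31399 + \left(17544 - -7072\right)} = \frac{1}{-31399 + \left(17544 + 7072\right)} = \frac{1}{-31399 + 24616} = \frac{1}{-6783} = - \frac{1}{6783}$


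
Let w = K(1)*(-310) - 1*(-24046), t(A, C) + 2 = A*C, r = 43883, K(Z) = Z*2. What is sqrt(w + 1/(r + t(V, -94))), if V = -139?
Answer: sqrt(75969599968581)/56947 ≈ 153.06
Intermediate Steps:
K(Z) = 2*Z
t(A, C) = -2 + A*C
w = 23426 (w = (2*1)*(-310) - 1*(-24046) = 2*(-310) + 24046 = -620 + 24046 = 23426)
sqrt(w + 1/(r + t(V, -94))) = sqrt(23426 + 1/(43883 + (-2 - 139*(-94)))) = sqrt(23426 + 1/(43883 + (-2 + 13066))) = sqrt(23426 + 1/(43883 + 13064)) = sqrt(23426 + 1/56947) = sqrt(1334040423/56947) = sqrt(75969599968581)/56947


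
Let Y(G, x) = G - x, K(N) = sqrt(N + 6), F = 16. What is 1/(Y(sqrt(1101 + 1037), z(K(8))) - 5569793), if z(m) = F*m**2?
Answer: -5570017/31025089378151 - sqrt(2138)/31025089378151 ≈ -1.7953e-7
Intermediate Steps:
K(N) = sqrt(6 + N)
z(m) = 16*m**2
1/(Y(sqrt(1101 + 1037), z(K(8))) - 5569793) = 1/((sqrt(1101 + 1037) - 16*(sqrt(6 + 8))**2) - 5569793) = 1/((sqrt(2138) - 16*(sqrt(14))**2) - 5569793) = 1/((sqrt(2138) - 16*14) - 5569793) = 1/((sqrt(2138) - 1*224) - 5569793) = 1/((sqrt(2138) - 224) - 5569793) = 1/((-224 + sqrt(2138)) - 5569793) = 1/(-5570017 + sqrt(2138))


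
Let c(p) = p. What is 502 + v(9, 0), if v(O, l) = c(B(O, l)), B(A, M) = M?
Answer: 502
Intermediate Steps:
v(O, l) = l
502 + v(9, 0) = 502 + 0 = 502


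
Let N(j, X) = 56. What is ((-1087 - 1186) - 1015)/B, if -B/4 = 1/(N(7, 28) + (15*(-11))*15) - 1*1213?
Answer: -994209/1467124 ≈ -0.67766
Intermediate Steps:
B = 11736992/2419 (B = -4*(1/(56 + (15*(-11))*15) - 1*1213) = -4*(1/(56 - 165*15) - 1213) = -4*(1/(56 - 2475) - 1213) = -4*(1/(-2419) - 1213) = -4*(-1/2419 - 1213) = -4*(-2934248/2419) = 11736992/2419 ≈ 4852.0)
((-1087 - 1186) - 1015)/B = ((-1087 - 1186) - 1015)/(11736992/2419) = (-2273 - 1015)*(2419/11736992) = -3288*2419/11736992 = -994209/1467124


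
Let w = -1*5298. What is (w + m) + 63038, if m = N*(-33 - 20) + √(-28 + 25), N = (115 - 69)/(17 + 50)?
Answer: 3866142/67 + I*√3 ≈ 57704.0 + 1.732*I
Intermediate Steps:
w = -5298
N = 46/67 ≈ 0.68657
m = -2438/67 + I*√3 (m = 46*(-33 - 20)/67 + √(-28 + 25) = (46/67)*(-53) + √(-3) = -2438/67 + I*√3 ≈ -36.388 + 1.732*I)
(w + m) + 63038 = (-5298 + (-2438/67 + I*√3)) + 63038 = (-357404/67 + I*√3) + 63038 = 3866142/67 + I*√3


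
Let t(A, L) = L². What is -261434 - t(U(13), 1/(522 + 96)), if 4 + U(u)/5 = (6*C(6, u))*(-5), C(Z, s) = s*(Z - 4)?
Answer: -99847919017/381924 ≈ -2.6143e+5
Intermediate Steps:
C(Z, s) = s*(-4 + Z)
U(u) = -20 - 300*u (U(u) = -20 + 5*((6*(u*(-4 + 6)))*(-5)) = -20 + 5*((6*(u*2))*(-5)) = -20 + 5*((6*(2*u))*(-5)) = -20 + 5*((12*u)*(-5)) = -20 + 5*(-60*u) = -20 - 300*u)
-261434 - t(U(13), 1/(522 + 96)) = -261434 - (1/(522 + 96))² = -261434 - (1/618)² = -261434 - 1*1/381924 = -261434 - 1/381924 = -99847919017/381924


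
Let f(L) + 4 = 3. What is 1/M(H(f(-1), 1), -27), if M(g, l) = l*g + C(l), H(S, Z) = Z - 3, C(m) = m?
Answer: 1/27 ≈ 0.037037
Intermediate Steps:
f(L) = -1 (f(L) = -4 + 3 = -1)
H(S, Z) = -3 + Z
M(g, l) = l + g*l (M(g, l) = l*g + l = g*l + l = l + g*l)
1/M(H(f(-1), 1), -27) = 1/(-27*(1 + (-3 + 1))) = 1/(-27*(1 - 2)) = 1/(-27*(-1)) = 1/27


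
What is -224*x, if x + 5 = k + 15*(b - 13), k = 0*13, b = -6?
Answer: 64960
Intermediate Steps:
k = 0
x = -290 (x = -5 + (0 + 15*(-6 - 13)) = -5 + (0 + 15*(-19)) = -5 + (0 - 285) = -5 - 285 = -290)
-224*x = -224*(-290) = 64960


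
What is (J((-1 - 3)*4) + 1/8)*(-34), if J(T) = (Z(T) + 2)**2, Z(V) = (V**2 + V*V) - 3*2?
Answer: -35096721/4 ≈ -8.7742e+6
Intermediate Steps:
Z(V) = -6 + 2*V**2 (Z(V) = (V**2 + V**2) - 6 = 2*V**2 - 6 = -6 + 2*V**2)
J(T) = (-4 + 2*T**2)**2 (J(T) = ((-6 + 2*T**2) + 2)**2 = (-4 + 2*T**2)**2)
(J((-1 - 3)*4) + 1/8)*(-34) = (4*(-2 + ((-1 - 3)*4)**2)**2 + 1/8)*(-34) = (4*(-2 + (-4*4)**2)**2 + 1/8)*(-34) = (4*(-2 + (-16)**2)**2 + 1/8)*(-34) = (4*(-2 + 256)**2 + 1/8)*(-34) = (4*254**2 + 1/8)*(-34) = (4*64516 + 1/8)*(-34) = (258064 + 1/8)*(-34) = (2064513/8)*(-34) = -35096721/4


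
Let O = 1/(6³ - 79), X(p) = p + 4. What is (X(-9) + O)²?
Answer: 467856/18769 ≈ 24.927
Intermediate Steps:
X(p) = 4 + p
O = 1/137 (O = 1/(216 - 79) = 1/137 ≈ 0.0072993)
(X(-9) + O)² = ((4 - 9) + 1/137)² = (-5 + 1/137)² = (-684/137)² = 467856/18769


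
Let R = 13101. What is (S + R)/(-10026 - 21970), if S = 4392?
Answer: -17493/31996 ≈ -0.54672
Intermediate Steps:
(S + R)/(-10026 - 21970) = (4392 + 13101)/(-10026 - 21970) = 17493/(-31996) = 17493*(-1/31996) = -17493/31996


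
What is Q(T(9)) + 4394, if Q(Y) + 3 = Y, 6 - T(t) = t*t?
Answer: 4316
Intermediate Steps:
T(t) = 6 - t² (T(t) = 6 - t*t = 6 - t²)
Q(Y) = -3 + Y
Q(T(9)) + 4394 = (-3 + (6 - 1*9²)) + 4394 = (-3 + (6 - 1*81)) + 4394 = (-3 + (6 - 81)) + 4394 = (-3 - 75) + 4394 = -78 + 4394 = 4316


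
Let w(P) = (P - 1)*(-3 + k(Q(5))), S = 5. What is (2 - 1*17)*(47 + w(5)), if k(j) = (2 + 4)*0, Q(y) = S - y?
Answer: -525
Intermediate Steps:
Q(y) = 5 - y
k(j) = 0 (k(j) = 6*0 = 0)
w(P) = 3 - 3*P (w(P) = (P - 1)*(-3 + 0) = (-1 + P)*(-3) = 3 - 3*P)
(2 - 1*17)*(47 + w(5)) = (2 - 1*17)*(47 + (3 - 3*5)) = (2 - 17)*(47 + (3 - 15)) = -15*(47 - 12) = -15*35 = -525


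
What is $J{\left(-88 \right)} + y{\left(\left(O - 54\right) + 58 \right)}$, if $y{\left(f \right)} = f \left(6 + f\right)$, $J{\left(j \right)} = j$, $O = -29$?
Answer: $387$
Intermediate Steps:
$J{\left(-88 \right)} + y{\left(\left(O - 54\right) + 58 \right)} = -88 + \left(\left(-29 - 54\right) + 58\right) \left(6 + \left(\left(-29 - 54\right) + 58\right)\right) = -88 + \left(-83 + 58\right) \left(6 + \left(-83 + 58\right)\right) = -88 - 25 \left(6 - 25\right) = -88 - -475 = -88 + 475 = 387$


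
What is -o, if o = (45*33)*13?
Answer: -19305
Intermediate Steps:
o = 19305 (o = 1485*13 = 19305)
-o = -1*19305 = -19305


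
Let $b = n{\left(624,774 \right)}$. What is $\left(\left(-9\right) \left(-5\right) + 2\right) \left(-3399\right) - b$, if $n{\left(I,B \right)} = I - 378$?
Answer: $-159999$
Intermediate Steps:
$n{\left(I,B \right)} = -378 + I$ ($n{\left(I,B \right)} = I - 378 = -378 + I$)
$b = 246$ ($b = -378 + 624 = 246$)
$\left(\left(-9\right) \left(-5\right) + 2\right) \left(-3399\right) - b = \left(\left(-9\right) \left(-5\right) + 2\right) \left(-3399\right) - 246 = \left(45 + 2\right) \left(-3399\right) - 246 = 47 \left(-3399\right) - 246 = -159753 - 246 = -159999$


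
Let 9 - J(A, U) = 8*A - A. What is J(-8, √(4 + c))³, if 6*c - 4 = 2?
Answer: 274625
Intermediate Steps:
c = 1 (c = ⅔ + (⅙)*2 = ⅔ + ⅓ = 1)
J(A, U) = 9 - 7*A (J(A, U) = 9 - (8*A - A) = 9 - 7*A)
J(-8, √(4 + c))³ = (9 - 7*(-8))³ = (9 + 56)³ = 65³ = 274625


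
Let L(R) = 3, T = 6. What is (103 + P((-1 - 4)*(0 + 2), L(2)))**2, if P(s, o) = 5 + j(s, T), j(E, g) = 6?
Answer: 12996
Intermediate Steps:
P(s, o) = 11 (P(s, o) = 5 + 6 = 11)
(103 + P((-1 - 4)*(0 + 2), L(2)))**2 = (103 + 11)**2 = 114**2 = 12996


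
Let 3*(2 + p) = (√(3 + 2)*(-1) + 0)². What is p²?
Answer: ⅑ ≈ 0.11111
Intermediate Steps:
p = -⅓ (p = -2 + (√(3 + 2)*(-1) + 0)²/3 = -2 + (√5*(-1) + 0)²/3 = -2 + (-√5 + 0)²/3 = -2 + (-√5)²/3 = -2 + (⅓)*5 = -2 + 5/3 = -⅓ ≈ -0.33333)
p² = (-⅓)² = ⅑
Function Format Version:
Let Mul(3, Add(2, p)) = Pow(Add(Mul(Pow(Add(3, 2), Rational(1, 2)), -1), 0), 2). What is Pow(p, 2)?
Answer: Rational(1, 9) ≈ 0.11111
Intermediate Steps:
p = Rational(-1, 3) (p = Add(-2, Mul(Rational(1, 3), Pow(Add(Mul(Pow(Add(3, 2), Rational(1, 2)), -1), 0), 2))) = Add(-2, Mul(Rational(1, 3), Pow(Add(Mul(Pow(5, Rational(1, 2)), -1), 0), 2))) = Add(-2, Mul(Rational(1, 3), Pow(Add(Mul(-1, Pow(5, Rational(1, 2))), 0), 2))) = Add(-2, Mul(Rational(1, 3), Pow(Mul(-1, Pow(5, Rational(1, 2))), 2))) = Add(-2, Mul(Rational(1, 3), 5)) = Add(-2, Rational(5, 3)) = Rational(-1, 3) ≈ -0.33333)
Pow(p, 2) = Pow(Rational(-1, 3), 2) = Rational(1, 9)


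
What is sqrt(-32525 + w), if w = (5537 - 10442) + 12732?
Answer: I*sqrt(24698) ≈ 157.16*I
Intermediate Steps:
w = 7827 (w = -4905 + 12732 = 7827)
sqrt(-32525 + w) = sqrt(-32525 + 7827) = sqrt(-24698) = I*sqrt(24698)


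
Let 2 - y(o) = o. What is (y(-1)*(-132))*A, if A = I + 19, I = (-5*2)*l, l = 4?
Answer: 8316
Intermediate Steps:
I = -40 (I = -5*2*4 = -10*4 = -40)
y(o) = 2 - o
A = -21 (A = -40 + 19 = -21)
(y(-1)*(-132))*A = ((2 - 1*(-1))*(-132))*(-21) = ((2 + 1)*(-132))*(-21) = (3*(-132))*(-21) = -396*(-21) = 8316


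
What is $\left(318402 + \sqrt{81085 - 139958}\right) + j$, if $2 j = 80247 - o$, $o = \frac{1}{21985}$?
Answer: $\frac{7882183117}{21985} + i \sqrt{58873} \approx 3.5853 \cdot 10^{5} + 242.64 i$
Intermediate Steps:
$o = \frac{1}{21985} \approx 4.5486 \cdot 10^{-5}$
$j = \frac{882115147}{21985}$ ($j = \frac{80247 - \frac{1}{21985}}{2} = \frac{1}{2} \cdot \frac{1764230294}{21985} = \frac{882115147}{21985} \approx 40124.0$)
$\left(318402 + \sqrt{81085 - 139958}\right) + j = \left(318402 + \sqrt{81085 - 139958}\right) + \frac{882115147}{21985} = \left(318402 + \sqrt{-58873}\right) + \frac{882115147}{21985} = \left(318402 + i \sqrt{58873}\right) + \frac{882115147}{21985} = \frac{7882183117}{21985} + i \sqrt{58873}$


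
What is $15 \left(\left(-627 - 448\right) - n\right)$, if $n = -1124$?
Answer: $735$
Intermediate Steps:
$15 \left(\left(-627 - 448\right) - n\right) = 15 \left(\left(-627 - 448\right) - -1124\right) = 15 \left(\left(-627 - 448\right) + 1124\right) = 15 \left(-1075 + 1124\right) = 15 \cdot 49 = 735$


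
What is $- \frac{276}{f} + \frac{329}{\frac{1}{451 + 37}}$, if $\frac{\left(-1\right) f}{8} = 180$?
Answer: $\frac{19266263}{120} \approx 1.6055 \cdot 10^{5}$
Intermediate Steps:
$f = -1440$ ($f = \left(-8\right) 180 = -1440$)
$- \frac{276}{f} + \frac{329}{\frac{1}{451 + 37}} = - \frac{276}{-1440} + \frac{329}{\frac{1}{451 + 37}} = \left(-276\right) \left(- \frac{1}{1440}\right) + \frac{329}{\frac{1}{488}} = \frac{23}{120} + 329 \frac{1}{\frac{1}{488}} = \frac{23}{120} + 329 \cdot 488 = \frac{23}{120} + 160552 = \frac{19266263}{120}$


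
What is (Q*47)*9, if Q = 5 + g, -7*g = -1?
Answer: 15228/7 ≈ 2175.4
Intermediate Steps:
g = ⅐ (g = -⅐*(-1) = ⅐ ≈ 0.14286)
Q = 36/7 (Q = 5 + ⅐ = 36/7 ≈ 5.1429)
(Q*47)*9 = ((36/7)*47)*9 = (1692/7)*9 = 15228/7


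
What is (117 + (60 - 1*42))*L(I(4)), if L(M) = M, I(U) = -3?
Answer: -405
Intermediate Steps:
(117 + (60 - 1*42))*L(I(4)) = (117 + (60 - 1*42))*(-3) = (117 + (60 - 42))*(-3) = (117 + 18)*(-3) = 135*(-3) = -405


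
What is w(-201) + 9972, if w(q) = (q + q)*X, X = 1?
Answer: 9570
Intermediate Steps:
w(q) = 2*q (w(q) = (q + q)*1 = (2*q)*1 = 2*q)
w(-201) + 9972 = 2*(-201) + 9972 = -402 + 9972 = 9570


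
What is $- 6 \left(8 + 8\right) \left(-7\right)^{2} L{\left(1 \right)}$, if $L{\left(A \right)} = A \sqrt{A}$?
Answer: $-4704$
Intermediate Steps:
$L{\left(A \right)} = A^{\frac{3}{2}}$
$- 6 \left(8 + 8\right) \left(-7\right)^{2} L{\left(1 \right)} = - 6 \left(8 + 8\right) \left(-7\right)^{2} \cdot 1^{\frac{3}{2}} = \left(-6\right) 16 \cdot 49 \cdot 1 = \left(-96\right) 49 \cdot 1 = \left(-4704\right) 1 = -4704$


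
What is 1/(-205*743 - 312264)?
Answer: -1/464579 ≈ -2.1525e-6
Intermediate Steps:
1/(-205*743 - 312264) = 1/(-152315 - 312264) = 1/(-464579) = -1/464579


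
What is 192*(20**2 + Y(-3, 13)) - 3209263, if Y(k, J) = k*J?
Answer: -3139951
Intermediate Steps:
Y(k, J) = J*k
192*(20**2 + Y(-3, 13)) - 3209263 = 192*(20**2 + 13*(-3)) - 3209263 = 192*(400 - 39) - 3209263 = 192*361 - 3209263 = 69312 - 3209263 = -3139951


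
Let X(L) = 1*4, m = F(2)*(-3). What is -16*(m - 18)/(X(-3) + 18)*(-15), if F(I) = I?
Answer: -2880/11 ≈ -261.82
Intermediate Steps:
m = -6 (m = 2*(-3) = -6)
X(L) = 4
-16*(m - 18)/(X(-3) + 18)*(-15) = -16*(-6 - 18)/(4 + 18)*(-15) = -(-384)/22*(-15) = -16*(-12/11)*(-15) = (192/11)*(-15) = -2880/11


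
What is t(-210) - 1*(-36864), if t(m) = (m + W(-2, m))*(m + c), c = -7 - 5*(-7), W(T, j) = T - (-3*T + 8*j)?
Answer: -229220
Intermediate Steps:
W(T, j) = -8*j + 4*T (W(T, j) = T + (-8*j + 3*T) = -8*j + 4*T)
c = 28 (c = -7 + 35 = 28)
t(m) = (-8 - 7*m)*(28 + m) (t(m) = (m + (-8*m + 4*(-2)))*(m + 28) = (m + (-8*m - 8))*(28 + m) = (m + (-8 - 8*m))*(28 + m) = (-8 - 7*m)*(28 + m))
t(-210) - 1*(-36864) = (-224 - 204*(-210) - 7*(-210)²) - 1*(-36864) = (-224 + 42840 - 7*44100) + 36864 = (-224 + 42840 - 308700) + 36864 = -266084 + 36864 = -229220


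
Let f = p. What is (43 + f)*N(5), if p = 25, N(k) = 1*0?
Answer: 0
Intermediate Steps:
N(k) = 0
f = 25
(43 + f)*N(5) = (43 + 25)*0 = 68*0 = 0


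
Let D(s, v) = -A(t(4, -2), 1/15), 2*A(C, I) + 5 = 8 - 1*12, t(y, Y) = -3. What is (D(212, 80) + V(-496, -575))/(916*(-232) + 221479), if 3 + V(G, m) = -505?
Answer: -1007/17934 ≈ -0.056150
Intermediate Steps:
A(C, I) = -9/2 (A(C, I) = -5/2 + (8 - 1*12)/2 = -5/2 + (8 - 12)/2 = -5/2 + (½)*(-4) = -5/2 - 2 = -9/2)
V(G, m) = -508 (V(G, m) = -3 - 505 = -508)
D(s, v) = 9/2 (D(s, v) = -1*(-9/2) = 9/2)
(D(212, 80) + V(-496, -575))/(916*(-232) + 221479) = (9/2 - 508)/(916*(-232) + 221479) = -1007/(2*(-212512 + 221479)) = -1007/2/8967 = -1007/2*1/8967 = -1007/17934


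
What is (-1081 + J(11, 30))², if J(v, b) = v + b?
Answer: 1081600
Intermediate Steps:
J(v, b) = b + v
(-1081 + J(11, 30))² = (-1081 + (30 + 11))² = (-1081 + 41)² = (-1040)² = 1081600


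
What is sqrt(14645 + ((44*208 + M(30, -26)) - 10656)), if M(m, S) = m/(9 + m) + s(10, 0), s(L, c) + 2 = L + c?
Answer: sqrt(2222311)/13 ≈ 114.67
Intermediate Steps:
s(L, c) = -2 + L + c (s(L, c) = -2 + (L + c) = -2 + L + c)
M(m, S) = 8 + m/(9 + m) (M(m, S) = m/(9 + m) + (-2 + 10 + 0) = m/(9 + m) + 8 = 8 + m/(9 + m))
sqrt(14645 + ((44*208 + M(30, -26)) - 10656)) = sqrt(14645 + ((44*208 + 9*(8 + 30)/(9 + 30)) - 10656)) = sqrt(14645 + ((9152 + 9*38/39) - 10656)) = sqrt(14645 + ((9152 + 9*(1/39)*38) - 10656)) = sqrt(14645 + ((9152 + 114/13) - 10656)) = sqrt(14645 + (119090/13 - 10656)) = sqrt(14645 - 19438/13) = sqrt(170947/13) = sqrt(2222311)/13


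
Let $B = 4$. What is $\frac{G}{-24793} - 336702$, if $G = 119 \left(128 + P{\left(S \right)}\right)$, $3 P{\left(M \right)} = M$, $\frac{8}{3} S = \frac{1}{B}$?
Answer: $- \frac{267131773495}{793376} \approx -3.367 \cdot 10^{5}$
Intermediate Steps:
$S = \frac{3}{32}$ ($S = \frac{3}{8 \cdot 4} = \frac{3}{8} \cdot \frac{1}{4} = \frac{3}{32} \approx 0.09375$)
$P{\left(M \right)} = \frac{M}{3}$
$G = \frac{487543}{32}$ ($G = 119 \left(128 + \frac{1}{3} \cdot \frac{3}{32}\right) = 119 \left(128 + \frac{1}{32}\right) = 119 \cdot \frac{4097}{32} = \frac{487543}{32} \approx 15236.0$)
$\frac{G}{-24793} - 336702 = \frac{487543}{32 \left(-24793\right)} - 336702 = \frac{487543}{32} \left(- \frac{1}{24793}\right) - 336702 = - \frac{487543}{793376} - 336702 = - \frac{267131773495}{793376}$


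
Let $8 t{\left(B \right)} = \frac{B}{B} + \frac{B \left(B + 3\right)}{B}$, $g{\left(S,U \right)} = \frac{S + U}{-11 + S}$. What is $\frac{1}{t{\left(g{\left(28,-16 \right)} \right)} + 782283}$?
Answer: $\frac{17}{13298821} \approx 1.2783 \cdot 10^{-6}$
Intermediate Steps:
$g{\left(S,U \right)} = \frac{S + U}{-11 + S}$
$t{\left(B \right)} = \frac{1}{2} + \frac{B}{8}$ ($t{\left(B \right)} = \frac{\frac{B}{B} + \frac{B \left(B + 3\right)}{B}}{8} = \frac{1 + \frac{B \left(3 + B\right)}{B}}{8} = \frac{1 + \left(3 + B\right)}{8} = \frac{4 + B}{8} = \frac{1}{2} + \frac{B}{8}$)
$\frac{1}{t{\left(g{\left(28,-16 \right)} \right)} + 782283} = \frac{1}{\left(\frac{1}{2} + \frac{\frac{1}{-11 + 28} \left(28 - 16\right)}{8}\right) + 782283} = \frac{1}{\left(\frac{1}{2} + \frac{\frac{1}{17} \cdot 12}{8}\right) + 782283} = \frac{1}{\left(\frac{1}{2} + \frac{1}{8} \cdot \frac{12}{17}\right) + 782283} = \frac{1}{\left(\frac{1}{2} + \frac{3}{34}\right) + 782283} = \frac{1}{\frac{10}{17} + 782283} = \frac{1}{\frac{13298821}{17}} = \frac{17}{13298821}$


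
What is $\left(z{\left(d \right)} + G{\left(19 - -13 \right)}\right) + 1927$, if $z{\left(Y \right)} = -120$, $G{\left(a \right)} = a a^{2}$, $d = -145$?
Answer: $34575$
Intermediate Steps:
$G{\left(a \right)} = a^{3}$
$\left(z{\left(d \right)} + G{\left(19 - -13 \right)}\right) + 1927 = \left(-120 + \left(19 - -13\right)^{3}\right) + 1927 = \left(-120 + \left(19 + 13\right)^{3}\right) + 1927 = \left(-120 + 32^{3}\right) + 1927 = \left(-120 + 32768\right) + 1927 = 32648 + 1927 = 34575$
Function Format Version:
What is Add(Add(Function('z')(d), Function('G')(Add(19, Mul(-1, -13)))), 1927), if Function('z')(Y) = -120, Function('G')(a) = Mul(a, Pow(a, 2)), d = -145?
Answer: 34575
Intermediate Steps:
Function('G')(a) = Pow(a, 3)
Add(Add(Function('z')(d), Function('G')(Add(19, Mul(-1, -13)))), 1927) = Add(Add(-120, Pow(Add(19, Mul(-1, -13)), 3)), 1927) = Add(Add(-120, Pow(Add(19, 13), 3)), 1927) = Add(Add(-120, Pow(32, 3)), 1927) = Add(Add(-120, 32768), 1927) = Add(32648, 1927) = 34575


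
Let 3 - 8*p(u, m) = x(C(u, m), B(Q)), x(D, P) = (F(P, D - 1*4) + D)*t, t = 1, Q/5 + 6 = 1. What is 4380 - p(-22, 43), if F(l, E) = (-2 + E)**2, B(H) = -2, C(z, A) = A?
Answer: 36449/8 ≈ 4556.1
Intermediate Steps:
Q = -25 (Q = -30 + 5*1 = -30 + 5 = -25)
x(D, P) = D + (-6 + D)**2 (x(D, P) = ((-2 + (D - 1*4))**2 + D)*1 = ((-2 + (D - 4))**2 + D)*1 = ((-2 + (-4 + D))**2 + D)*1 = ((-6 + D)**2 + D)*1 = (D + (-6 + D)**2)*1 = D + (-6 + D)**2)
p(u, m) = 3/8 - m/8 - (-6 + m)**2/8 (p(u, m) = 3/8 - (m + (-6 + m)**2)/8 = 3/8 + (-m/8 - (-6 + m)**2/8) = 3/8 - m/8 - (-6 + m)**2/8)
4380 - p(-22, 43) = 4380 - (3/8 - 1/8*43 - (-6 + 43)**2/8) = 4380 - (3/8 - 43/8 - 1/8*37**2) = 4380 - (3/8 - 43/8 - 1/8*1369) = 4380 - (3/8 - 43/8 - 1369/8) = 4380 - 1*(-1409/8) = 4380 + 1409/8 = 36449/8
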